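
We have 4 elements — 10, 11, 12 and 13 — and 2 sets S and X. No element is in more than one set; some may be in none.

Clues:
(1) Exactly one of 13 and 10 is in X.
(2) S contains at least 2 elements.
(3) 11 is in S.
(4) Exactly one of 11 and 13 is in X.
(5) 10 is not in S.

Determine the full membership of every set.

From (3): 11 ∈ S.
From (5): 10 ∉ S.
(4) (exactly one): 13 ∈ X.
(1) (exactly one): 10 ∉ X.
(2): only 2 candidates remain for S, so all are in.

S = {11, 12}; X = {13}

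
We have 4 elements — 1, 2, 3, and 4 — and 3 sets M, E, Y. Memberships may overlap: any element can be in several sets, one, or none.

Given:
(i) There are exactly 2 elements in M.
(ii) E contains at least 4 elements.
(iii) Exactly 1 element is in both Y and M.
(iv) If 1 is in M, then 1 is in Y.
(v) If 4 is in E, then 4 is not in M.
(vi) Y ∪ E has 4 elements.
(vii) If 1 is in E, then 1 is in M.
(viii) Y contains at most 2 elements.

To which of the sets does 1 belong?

1: E, M, Y

(ii): only 4 candidates remain for E, so all are in.
(v): 4 ∉ M.
(vii): 1 ∈ M.
(iv): 1 ∈ Y.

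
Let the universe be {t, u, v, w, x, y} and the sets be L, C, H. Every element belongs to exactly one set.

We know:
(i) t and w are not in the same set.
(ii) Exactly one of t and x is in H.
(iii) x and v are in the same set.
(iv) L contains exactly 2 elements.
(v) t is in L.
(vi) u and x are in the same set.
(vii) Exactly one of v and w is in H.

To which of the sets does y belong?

y: L

From (v): t ∈ L.
(i): w ∉ L.
(ii) (exactly one): x ∈ H.
(iii): v matches x: v ∉ L.
(iii): v matches x: v ∉ C.
(iii): v matches x: v ∈ H.
(vi): u matches x: u ∉ L.
(vi): u matches x: u ∉ C.
(vi): u matches x: u ∈ H.
(vii) (exactly one): w ∉ H.
Only one set left: w ∈ C.
(iv): only 2 candidates remain for L, so all are in.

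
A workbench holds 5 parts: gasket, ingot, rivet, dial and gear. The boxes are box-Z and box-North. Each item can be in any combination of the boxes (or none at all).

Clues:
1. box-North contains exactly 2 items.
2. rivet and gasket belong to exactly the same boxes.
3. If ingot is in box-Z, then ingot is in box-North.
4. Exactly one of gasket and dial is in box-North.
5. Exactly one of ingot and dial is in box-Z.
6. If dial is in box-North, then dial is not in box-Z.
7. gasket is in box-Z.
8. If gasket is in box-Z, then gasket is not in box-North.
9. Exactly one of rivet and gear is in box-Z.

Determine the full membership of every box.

From (7): gasket ∈ box-Z.
(2): rivet matches gasket: rivet ∈ box-Z.
(8): gasket ∉ box-North.
(9) (exactly one): gear ∉ box-Z.
(2): rivet matches gasket: rivet ∉ box-North.
(4) (exactly one): dial ∈ box-North.
(6): dial ∉ box-Z.
(5) (exactly one): ingot ∈ box-Z.
(3): ingot ∈ box-North.
(1): box-North already has 2, so the rest are out.

box-Z = {gasket, ingot, rivet}; box-North = {dial, ingot}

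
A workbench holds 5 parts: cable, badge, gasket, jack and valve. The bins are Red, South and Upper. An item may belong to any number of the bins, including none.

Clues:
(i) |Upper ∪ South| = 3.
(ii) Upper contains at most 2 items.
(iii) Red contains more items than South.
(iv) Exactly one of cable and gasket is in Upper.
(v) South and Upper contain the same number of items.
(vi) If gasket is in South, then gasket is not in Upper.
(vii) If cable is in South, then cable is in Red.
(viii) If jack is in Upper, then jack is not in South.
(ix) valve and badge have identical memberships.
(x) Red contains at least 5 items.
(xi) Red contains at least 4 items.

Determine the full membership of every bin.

Red = {badge, cable, gasket, jack, valve}; South = {cable, gasket}; Upper = {cable, jack}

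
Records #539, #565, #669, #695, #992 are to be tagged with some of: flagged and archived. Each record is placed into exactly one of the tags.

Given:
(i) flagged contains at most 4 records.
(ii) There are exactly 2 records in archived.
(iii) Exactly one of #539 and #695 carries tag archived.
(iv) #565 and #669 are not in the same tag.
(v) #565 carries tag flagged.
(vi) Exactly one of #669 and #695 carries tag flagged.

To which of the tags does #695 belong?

From (v): #565 ∈ flagged.
(iv): #669 ∉ flagged.
(vi) (exactly one): #695 ∈ flagged.
Only one tag left: #669 ∈ archived.
(iii) (exactly one): #539 ∈ archived.
(ii): archived already has 2, so the rest are out.
Only one tag left: #992 ∈ flagged.

#695: flagged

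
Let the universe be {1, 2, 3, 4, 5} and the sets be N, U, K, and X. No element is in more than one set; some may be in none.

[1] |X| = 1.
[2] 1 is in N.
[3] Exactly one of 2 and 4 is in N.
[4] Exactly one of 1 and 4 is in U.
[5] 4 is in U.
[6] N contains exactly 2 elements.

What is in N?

From (2): 1 ∈ N.
From (5): 4 ∈ U.
(3) (exactly one): 2 ∈ N.
(6): N already has 2, so the rest are out.

N = {1, 2}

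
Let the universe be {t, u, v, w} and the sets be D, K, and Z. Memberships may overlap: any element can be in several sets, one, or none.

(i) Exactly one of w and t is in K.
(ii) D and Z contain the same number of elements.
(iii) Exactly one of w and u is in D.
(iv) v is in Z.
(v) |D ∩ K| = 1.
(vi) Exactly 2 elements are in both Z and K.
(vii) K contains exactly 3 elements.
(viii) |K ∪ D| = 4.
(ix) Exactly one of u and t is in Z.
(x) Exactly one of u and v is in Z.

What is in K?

From (iv): v ∈ Z.
(x) (exactly one): u ∉ Z.
(ix) (exactly one): t ∈ Z.
Suppose t ∉ K: no assignment then satisfies all the clues, so t ∈ K.

K = {t, u, v}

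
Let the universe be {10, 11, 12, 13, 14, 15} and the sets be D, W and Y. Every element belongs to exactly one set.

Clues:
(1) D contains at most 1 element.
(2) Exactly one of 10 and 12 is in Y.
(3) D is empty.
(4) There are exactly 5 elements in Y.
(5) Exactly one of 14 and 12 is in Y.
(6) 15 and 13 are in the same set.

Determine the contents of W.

W = {12}

(3): D already has 0, so the rest are out.
Suppose 10 ∈ W: no assignment then satisfies all the clues, so 10 ∉ W.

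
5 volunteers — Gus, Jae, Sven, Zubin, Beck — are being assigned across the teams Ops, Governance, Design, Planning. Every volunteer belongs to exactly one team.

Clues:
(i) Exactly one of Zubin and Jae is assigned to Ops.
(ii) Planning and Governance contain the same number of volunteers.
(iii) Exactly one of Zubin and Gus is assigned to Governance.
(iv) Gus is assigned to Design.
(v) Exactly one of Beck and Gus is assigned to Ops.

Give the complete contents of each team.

Ops = {Beck, Jae}; Governance = {Zubin}; Design = {Gus}; Planning = {Sven}

From (iv): Gus ∈ Design.
(iii) (exactly one): Zubin ∈ Governance.
(v) (exactly one): Beck ∈ Ops.
(i) (exactly one): Jae ∈ Ops.
Suppose Sven ∈ Ops: no assignment then satisfies all the clues, so Sven ∉ Ops.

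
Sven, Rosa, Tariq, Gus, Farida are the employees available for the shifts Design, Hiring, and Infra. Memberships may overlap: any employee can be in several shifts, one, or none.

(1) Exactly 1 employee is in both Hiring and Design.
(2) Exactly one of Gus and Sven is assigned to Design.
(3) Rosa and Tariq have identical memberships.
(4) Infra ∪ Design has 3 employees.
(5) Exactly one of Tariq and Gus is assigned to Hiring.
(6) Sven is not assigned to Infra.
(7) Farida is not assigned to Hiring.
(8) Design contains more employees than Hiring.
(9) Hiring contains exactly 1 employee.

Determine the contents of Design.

From (6): Sven ∉ Infra.
From (7): Farida ∉ Hiring.
Suppose Sven ∈ Design: no assignment then satisfies all the clues, so Sven ∉ Design.

Design = {Gus, Rosa, Tariq}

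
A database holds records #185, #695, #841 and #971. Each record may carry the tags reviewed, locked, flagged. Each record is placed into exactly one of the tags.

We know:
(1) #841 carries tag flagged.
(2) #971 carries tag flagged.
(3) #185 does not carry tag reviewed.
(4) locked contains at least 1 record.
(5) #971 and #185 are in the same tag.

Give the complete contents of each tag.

From (1): #841 ∈ flagged.
From (2): #971 ∈ flagged.
From (3): #185 ∉ reviewed.
(5): #185 matches #971: #185 ∉ locked.
(5): #185 matches #971: #185 ∈ flagged.
(4): only 1 candidates remain for locked, so all are in.

reviewed = {}; locked = {#695}; flagged = {#185, #841, #971}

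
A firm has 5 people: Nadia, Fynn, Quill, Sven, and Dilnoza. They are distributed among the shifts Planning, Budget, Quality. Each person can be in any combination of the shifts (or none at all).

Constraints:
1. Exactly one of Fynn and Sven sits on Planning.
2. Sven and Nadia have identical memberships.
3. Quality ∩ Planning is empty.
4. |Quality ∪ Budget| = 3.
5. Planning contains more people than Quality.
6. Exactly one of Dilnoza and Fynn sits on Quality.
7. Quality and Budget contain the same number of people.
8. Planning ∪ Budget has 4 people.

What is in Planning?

Planning = {Dilnoza, Nadia, Sven}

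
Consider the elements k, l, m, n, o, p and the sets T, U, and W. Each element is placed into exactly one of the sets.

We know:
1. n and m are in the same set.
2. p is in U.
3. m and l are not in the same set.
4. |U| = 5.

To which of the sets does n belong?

n: U

From (2): p ∈ U.
Suppose n ∈ T: no assignment then satisfies all the clues, so n ∉ T.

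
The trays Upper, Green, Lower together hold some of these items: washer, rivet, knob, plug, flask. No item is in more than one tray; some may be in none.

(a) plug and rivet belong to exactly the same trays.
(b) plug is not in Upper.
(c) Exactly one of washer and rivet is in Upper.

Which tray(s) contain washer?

From (b): plug ∉ Upper.
(a): rivet matches plug: rivet ∉ Upper.
(c) (exactly one): washer ∈ Upper.

washer: Upper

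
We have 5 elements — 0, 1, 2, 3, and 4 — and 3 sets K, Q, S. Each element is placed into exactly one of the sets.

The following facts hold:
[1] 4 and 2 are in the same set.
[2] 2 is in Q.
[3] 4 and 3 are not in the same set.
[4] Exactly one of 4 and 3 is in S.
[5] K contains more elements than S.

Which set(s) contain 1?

1: K

From (2): 2 ∈ Q.
(1): 4 matches 2: 4 ∉ K.
(1): 4 matches 2: 4 ∈ Q.
(3): 3 ∉ Q.
(4) (exactly one): 3 ∈ S.
Suppose 1 ∉ K: no assignment then satisfies all the clues, so 1 ∈ K.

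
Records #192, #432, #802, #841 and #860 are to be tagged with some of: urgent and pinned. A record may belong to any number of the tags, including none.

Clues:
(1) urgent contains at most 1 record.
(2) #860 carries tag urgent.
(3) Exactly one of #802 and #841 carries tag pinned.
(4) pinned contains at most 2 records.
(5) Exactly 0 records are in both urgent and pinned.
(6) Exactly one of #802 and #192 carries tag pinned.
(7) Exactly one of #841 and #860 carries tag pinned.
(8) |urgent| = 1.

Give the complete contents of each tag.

urgent = {#860}; pinned = {#192, #841}

From (2): #860 ∈ urgent.
(1): urgent already has 1, so the rest are out.
Suppose #192 ∉ pinned: no assignment then satisfies all the clues, so #192 ∈ pinned.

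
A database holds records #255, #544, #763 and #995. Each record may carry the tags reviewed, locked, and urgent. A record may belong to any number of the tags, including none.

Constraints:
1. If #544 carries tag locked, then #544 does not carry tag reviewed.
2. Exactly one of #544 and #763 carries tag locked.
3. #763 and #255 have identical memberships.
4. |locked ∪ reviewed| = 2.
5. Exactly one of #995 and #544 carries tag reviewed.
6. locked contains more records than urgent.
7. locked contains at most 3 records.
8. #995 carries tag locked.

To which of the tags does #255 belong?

#255: none

From (8): #995 ∈ locked.
Suppose #255 ∈ reviewed: no assignment then satisfies all the clues, so #255 ∉ reviewed.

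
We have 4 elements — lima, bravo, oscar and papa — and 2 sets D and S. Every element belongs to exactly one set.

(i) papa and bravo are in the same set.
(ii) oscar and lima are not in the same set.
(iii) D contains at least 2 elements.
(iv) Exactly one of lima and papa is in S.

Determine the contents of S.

S = {lima}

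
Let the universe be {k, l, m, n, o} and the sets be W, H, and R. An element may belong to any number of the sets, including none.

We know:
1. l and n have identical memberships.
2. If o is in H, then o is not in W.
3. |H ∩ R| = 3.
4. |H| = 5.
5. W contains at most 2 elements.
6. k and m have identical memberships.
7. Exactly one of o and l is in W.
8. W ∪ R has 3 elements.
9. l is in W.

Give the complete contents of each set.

W = {l, n}; H = {k, l, m, n, o}; R = {l, n, o}

From (9): l ∈ W.
(1): n matches l: n ∈ W.
(4): only 5 candidates remain for H, so all are in.
(5): W already has 2, so the rest are out.
Suppose k ∈ R: no assignment then satisfies all the clues, so k ∉ R.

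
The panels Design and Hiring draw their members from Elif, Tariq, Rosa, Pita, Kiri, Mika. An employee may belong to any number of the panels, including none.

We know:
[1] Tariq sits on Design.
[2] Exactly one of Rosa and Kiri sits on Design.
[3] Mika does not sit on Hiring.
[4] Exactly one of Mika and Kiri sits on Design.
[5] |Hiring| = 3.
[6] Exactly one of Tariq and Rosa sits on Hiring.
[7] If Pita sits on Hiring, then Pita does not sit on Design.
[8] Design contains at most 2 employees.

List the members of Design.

Design = {Kiri, Tariq}

From (1): Tariq ∈ Design.
From (3): Mika ∉ Hiring.
Suppose Elif ∈ Design: no assignment then satisfies all the clues, so Elif ∉ Design.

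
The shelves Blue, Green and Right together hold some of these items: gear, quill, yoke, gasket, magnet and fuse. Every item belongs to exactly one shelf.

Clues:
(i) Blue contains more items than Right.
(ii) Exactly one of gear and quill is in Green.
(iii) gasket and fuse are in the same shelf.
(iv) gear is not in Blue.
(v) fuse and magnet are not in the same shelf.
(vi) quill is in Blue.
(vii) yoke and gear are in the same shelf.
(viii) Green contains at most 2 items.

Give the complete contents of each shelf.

Blue = {fuse, gasket, quill}; Green = {gear, yoke}; Right = {magnet}

From (iv): gear ∉ Blue.
From (vi): quill ∈ Blue.
(ii) (exactly one): gear ∈ Green.
(vii): yoke matches gear: yoke ∉ Blue.
(vii): yoke matches gear: yoke ∈ Green.
(viii): Green already has 2, so the rest are out.
Suppose gasket ∉ Blue: no assignment then satisfies all the clues, so gasket ∈ Blue.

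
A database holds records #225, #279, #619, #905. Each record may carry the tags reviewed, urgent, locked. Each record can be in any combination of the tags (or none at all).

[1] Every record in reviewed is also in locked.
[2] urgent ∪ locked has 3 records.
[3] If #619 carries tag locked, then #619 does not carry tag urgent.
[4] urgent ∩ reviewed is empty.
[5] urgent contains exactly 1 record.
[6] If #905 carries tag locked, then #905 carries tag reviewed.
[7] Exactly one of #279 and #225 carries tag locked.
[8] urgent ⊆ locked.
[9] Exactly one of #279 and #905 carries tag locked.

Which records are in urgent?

urgent = {#225}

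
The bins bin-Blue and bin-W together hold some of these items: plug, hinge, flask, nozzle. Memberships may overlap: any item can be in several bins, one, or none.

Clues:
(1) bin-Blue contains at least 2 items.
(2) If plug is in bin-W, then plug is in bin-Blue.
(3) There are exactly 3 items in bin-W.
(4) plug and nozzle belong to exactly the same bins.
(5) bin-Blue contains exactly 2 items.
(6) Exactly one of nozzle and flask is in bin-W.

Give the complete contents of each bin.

bin-Blue = {nozzle, plug}; bin-W = {hinge, nozzle, plug}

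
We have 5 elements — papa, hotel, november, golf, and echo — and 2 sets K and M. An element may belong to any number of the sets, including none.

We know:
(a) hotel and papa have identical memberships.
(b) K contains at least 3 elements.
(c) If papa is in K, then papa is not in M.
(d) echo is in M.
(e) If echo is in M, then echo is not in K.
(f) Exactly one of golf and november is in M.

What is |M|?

2

From (d): echo ∈ M.
(e): echo ∉ K.
Suppose papa ∉ K: no assignment then satisfies all the clues, so papa ∈ K.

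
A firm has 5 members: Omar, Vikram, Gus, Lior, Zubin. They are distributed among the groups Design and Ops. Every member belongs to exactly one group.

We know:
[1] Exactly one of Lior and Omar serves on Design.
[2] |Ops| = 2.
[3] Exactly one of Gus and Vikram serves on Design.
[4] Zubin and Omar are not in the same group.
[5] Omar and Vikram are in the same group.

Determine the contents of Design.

Design = {Gus, Lior, Zubin}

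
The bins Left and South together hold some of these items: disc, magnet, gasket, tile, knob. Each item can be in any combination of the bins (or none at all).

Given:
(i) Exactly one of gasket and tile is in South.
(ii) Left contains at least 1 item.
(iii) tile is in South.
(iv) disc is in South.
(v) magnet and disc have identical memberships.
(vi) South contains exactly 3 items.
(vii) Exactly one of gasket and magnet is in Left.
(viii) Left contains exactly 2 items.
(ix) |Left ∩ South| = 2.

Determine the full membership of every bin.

Left = {disc, magnet}; South = {disc, magnet, tile}

From (iii): tile ∈ South.
From (iv): disc ∈ South.
(i) (exactly one): gasket ∉ South.
(v): magnet matches disc: magnet ∈ South.
(vi): South already has 3, so the rest are out.
Suppose disc ∉ Left: no assignment then satisfies all the clues, so disc ∈ Left.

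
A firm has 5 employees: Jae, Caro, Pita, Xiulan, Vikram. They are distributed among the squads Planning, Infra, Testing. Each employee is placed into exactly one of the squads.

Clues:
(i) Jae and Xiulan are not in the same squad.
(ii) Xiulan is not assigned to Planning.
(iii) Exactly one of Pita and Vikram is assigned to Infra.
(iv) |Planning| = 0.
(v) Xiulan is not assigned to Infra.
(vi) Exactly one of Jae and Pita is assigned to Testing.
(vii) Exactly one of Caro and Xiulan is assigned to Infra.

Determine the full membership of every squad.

Planning = {}; Infra = {Caro, Jae, Vikram}; Testing = {Pita, Xiulan}

From (ii): Xiulan ∉ Planning.
From (v): Xiulan ∉ Infra.
(iv): Planning already has 0, so the rest are out.
(vii) (exactly one): Caro ∈ Infra.
Only one squad left: Xiulan ∈ Testing.
(i): Jae ∉ Testing.
(vi) (exactly one): Pita ∈ Testing.
Only one squad left: Jae ∈ Infra.
(iii) (exactly one): Vikram ∈ Infra.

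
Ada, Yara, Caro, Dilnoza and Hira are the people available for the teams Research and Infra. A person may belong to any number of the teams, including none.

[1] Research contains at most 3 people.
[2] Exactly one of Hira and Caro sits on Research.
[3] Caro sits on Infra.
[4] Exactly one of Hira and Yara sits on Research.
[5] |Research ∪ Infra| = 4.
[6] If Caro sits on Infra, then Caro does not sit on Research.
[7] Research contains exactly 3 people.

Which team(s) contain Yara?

From (3): Caro ∈ Infra.
(6): Caro ∉ Research.
(2) (exactly one): Hira ∈ Research.
(4) (exactly one): Yara ∉ Research.
(7): only 3 candidates remain for Research, so all are in.
Suppose Yara ∈ Infra: no assignment then satisfies all the clues, so Yara ∉ Infra.

Yara: none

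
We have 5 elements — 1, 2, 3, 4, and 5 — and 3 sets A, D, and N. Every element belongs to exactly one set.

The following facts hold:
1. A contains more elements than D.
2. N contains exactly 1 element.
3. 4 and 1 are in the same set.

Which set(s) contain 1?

1: A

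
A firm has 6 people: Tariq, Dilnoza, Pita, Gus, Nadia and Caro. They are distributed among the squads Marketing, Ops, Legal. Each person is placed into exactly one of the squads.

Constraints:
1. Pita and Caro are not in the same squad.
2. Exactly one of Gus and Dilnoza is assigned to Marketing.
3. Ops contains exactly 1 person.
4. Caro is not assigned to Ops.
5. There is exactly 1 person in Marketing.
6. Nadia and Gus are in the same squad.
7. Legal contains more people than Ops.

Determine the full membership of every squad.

Marketing = {Dilnoza}; Ops = {Pita}; Legal = {Caro, Gus, Nadia, Tariq}

From (4): Caro ∉ Ops.
Suppose Tariq ∈ Marketing: no assignment then satisfies all the clues, so Tariq ∉ Marketing.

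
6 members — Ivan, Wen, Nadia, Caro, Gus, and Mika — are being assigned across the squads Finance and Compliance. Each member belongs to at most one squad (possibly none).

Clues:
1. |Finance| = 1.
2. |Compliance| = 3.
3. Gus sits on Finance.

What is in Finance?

From (3): Gus ∈ Finance.
(1): Finance already has 1, so the rest are out.

Finance = {Gus}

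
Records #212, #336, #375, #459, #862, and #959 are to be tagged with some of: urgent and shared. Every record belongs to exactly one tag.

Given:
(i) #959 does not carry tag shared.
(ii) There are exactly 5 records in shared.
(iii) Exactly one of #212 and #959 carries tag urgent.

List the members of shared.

shared = {#212, #336, #375, #459, #862}

From (i): #959 ∉ shared.
(ii): only 5 candidates remain for shared, so all are in.
(iii) (exactly one): #959 ∈ urgent.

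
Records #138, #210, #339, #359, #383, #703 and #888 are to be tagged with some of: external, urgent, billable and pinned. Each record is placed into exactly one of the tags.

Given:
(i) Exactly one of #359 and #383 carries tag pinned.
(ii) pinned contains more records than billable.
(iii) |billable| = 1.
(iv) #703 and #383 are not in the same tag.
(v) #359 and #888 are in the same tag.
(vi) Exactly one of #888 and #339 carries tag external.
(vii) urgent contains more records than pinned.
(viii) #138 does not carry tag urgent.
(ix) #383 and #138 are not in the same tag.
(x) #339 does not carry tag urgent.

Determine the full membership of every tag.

external = {#339}; urgent = {#359, #703, #888}; billable = {#138}; pinned = {#210, #383}

From (viii): #138 ∉ urgent.
From (x): #339 ∉ urgent.
Suppose #138 ∈ external: no assignment then satisfies all the clues, so #138 ∉ external.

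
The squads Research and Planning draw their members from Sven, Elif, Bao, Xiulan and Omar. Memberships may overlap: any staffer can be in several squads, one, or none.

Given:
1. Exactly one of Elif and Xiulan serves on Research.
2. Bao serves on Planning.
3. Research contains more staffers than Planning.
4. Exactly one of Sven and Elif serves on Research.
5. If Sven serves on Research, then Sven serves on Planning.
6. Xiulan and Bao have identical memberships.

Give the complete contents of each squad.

Research = {Bao, Omar, Sven, Xiulan}; Planning = {Bao, Sven, Xiulan}

From (2): Bao ∈ Planning.
(6): Xiulan matches Bao: Xiulan ∈ Planning.
Suppose Sven ∉ Research: no assignment then satisfies all the clues, so Sven ∈ Research.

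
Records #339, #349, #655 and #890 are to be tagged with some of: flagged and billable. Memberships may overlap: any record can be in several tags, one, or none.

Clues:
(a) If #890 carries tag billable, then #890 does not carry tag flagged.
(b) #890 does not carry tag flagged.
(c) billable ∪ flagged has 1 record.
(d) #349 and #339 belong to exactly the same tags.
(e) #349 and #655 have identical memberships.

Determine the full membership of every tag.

flagged = {}; billable = {#890}

From (b): #890 ∉ flagged.
Suppose #339 ∈ flagged: no assignment then satisfies all the clues, so #339 ∉ flagged.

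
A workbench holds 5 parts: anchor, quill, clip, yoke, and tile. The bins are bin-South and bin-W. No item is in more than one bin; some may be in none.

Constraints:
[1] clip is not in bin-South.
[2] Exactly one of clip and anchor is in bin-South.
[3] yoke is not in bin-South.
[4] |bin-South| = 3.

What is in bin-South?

bin-South = {anchor, quill, tile}

From (1): clip ∉ bin-South.
From (3): yoke ∉ bin-South.
(2) (exactly one): anchor ∈ bin-South.
(4): only 3 candidates remain for bin-South, so all are in.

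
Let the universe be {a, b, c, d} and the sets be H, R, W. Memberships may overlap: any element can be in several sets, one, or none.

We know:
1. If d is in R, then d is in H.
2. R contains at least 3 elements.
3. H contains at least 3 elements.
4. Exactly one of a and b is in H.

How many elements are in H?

3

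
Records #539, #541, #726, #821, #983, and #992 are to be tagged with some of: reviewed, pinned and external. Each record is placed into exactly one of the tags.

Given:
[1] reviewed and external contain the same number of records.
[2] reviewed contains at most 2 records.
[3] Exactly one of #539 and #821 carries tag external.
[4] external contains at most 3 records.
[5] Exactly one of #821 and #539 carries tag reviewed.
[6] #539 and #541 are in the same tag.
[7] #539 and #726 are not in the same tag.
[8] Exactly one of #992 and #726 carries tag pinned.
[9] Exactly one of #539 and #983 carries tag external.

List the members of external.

external = {#539, #541}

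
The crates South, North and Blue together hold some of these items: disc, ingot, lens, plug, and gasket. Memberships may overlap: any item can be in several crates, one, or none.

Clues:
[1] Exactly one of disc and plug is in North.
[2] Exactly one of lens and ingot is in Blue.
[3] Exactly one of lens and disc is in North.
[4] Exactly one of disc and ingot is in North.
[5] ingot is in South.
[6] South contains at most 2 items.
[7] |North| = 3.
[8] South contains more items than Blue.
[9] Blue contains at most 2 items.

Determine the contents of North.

North = {ingot, lens, plug}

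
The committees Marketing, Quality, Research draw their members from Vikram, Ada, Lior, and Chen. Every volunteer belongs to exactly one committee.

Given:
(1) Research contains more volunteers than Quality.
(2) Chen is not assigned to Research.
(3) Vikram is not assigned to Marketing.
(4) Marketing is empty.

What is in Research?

Research = {Ada, Lior, Vikram}

From (2): Chen ∉ Research.
From (3): Vikram ∉ Marketing.
(4): Marketing already has 0, so the rest are out.
Only one committee left: Chen ∈ Quality.
Suppose Vikram ∉ Research: no assignment then satisfies all the clues, so Vikram ∈ Research.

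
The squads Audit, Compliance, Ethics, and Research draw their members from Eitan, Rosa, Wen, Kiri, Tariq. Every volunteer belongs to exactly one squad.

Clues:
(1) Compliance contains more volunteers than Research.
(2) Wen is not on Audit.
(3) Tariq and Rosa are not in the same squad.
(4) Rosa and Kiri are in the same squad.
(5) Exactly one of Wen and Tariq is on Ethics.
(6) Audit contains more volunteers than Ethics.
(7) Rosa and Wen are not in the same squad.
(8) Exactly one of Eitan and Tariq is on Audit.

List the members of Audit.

Audit = {Eitan, Kiri, Rosa}

From (2): Wen ∉ Audit.
Suppose Eitan ∉ Audit: no assignment then satisfies all the clues, so Eitan ∈ Audit.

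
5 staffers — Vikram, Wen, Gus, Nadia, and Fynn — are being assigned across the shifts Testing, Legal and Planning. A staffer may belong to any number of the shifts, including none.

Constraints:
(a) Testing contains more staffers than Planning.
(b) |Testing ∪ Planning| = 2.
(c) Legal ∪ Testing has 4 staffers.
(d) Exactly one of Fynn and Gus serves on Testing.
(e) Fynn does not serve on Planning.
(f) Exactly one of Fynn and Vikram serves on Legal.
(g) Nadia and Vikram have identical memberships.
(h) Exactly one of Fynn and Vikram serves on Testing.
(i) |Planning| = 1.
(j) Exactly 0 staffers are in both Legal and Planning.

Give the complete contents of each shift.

Testing = {Fynn, Wen}; Legal = {Nadia, Vikram}; Planning = {Wen}

From (e): Fynn ∉ Planning.
Suppose Vikram ∈ Testing: no assignment then satisfies all the clues, so Vikram ∉ Testing.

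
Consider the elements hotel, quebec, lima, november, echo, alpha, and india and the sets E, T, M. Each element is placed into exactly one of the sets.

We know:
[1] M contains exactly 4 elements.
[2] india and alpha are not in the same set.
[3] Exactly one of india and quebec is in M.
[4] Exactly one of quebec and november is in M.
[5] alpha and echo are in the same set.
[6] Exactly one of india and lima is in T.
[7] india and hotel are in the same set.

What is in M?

M = {alpha, echo, lima, quebec}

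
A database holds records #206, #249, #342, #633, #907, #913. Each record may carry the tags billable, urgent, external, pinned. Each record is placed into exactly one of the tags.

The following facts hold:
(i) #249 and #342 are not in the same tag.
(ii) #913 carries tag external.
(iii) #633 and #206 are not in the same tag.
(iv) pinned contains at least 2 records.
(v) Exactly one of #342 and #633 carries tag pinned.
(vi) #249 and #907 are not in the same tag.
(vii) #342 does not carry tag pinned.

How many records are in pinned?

2

From (ii): #913 ∈ external.
From (vii): #342 ∉ pinned.
(v) (exactly one): #633 ∈ pinned.
(iii): #206 ∉ pinned.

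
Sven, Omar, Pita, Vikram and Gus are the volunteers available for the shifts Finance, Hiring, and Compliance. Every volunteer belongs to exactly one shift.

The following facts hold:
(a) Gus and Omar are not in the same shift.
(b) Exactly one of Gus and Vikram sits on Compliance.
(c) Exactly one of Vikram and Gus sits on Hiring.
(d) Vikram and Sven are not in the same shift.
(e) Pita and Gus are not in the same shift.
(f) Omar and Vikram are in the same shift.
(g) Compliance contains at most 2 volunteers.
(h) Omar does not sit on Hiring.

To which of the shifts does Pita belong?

Pita: Finance

From (h): Omar ∉ Hiring.
(f): Vikram matches Omar: Vikram ∉ Hiring.
(c) (exactly one): Gus ∈ Hiring.
(e): Pita ∉ Hiring.
(b) (exactly one): Vikram ∈ Compliance.
(d): Sven ∉ Compliance.
(f): Omar matches Vikram: Omar ∉ Finance.
(f): Omar matches Vikram: Omar ∈ Compliance.
(g): Compliance already has 2, so the rest are out.
Only one shift left: Pita ∈ Finance.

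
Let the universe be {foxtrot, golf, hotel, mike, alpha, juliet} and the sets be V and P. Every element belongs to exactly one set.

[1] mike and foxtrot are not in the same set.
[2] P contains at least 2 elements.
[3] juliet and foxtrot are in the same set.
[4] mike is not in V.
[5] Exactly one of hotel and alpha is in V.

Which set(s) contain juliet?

From (4): mike ∉ V.
Only one set left: mike ∈ P.
(1): foxtrot ∉ P.
(3): juliet matches foxtrot: juliet ∉ P.
Only one set left: foxtrot ∈ V.
Only one set left: juliet ∈ V.

juliet: V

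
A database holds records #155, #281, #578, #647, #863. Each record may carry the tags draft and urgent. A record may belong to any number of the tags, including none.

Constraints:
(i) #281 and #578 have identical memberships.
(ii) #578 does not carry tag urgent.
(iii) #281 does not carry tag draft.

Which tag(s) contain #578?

#578: none

From (ii): #578 ∉ urgent.
From (iii): #281 ∉ draft.
(i): #578 matches #281: #578 ∉ draft.
(i): #281 matches #578: #281 ∉ urgent.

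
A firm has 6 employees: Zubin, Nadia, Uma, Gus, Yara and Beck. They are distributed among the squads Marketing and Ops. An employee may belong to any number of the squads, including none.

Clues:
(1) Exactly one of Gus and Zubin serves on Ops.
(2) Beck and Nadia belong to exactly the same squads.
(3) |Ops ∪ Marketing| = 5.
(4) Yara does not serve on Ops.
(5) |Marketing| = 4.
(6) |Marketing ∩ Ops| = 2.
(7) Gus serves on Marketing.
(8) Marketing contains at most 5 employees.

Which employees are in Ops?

Ops = {Beck, Nadia, Zubin}

From (4): Yara ∉ Ops.
From (7): Gus ∈ Marketing.
Suppose Zubin ∉ Ops: no assignment then satisfies all the clues, so Zubin ∈ Ops.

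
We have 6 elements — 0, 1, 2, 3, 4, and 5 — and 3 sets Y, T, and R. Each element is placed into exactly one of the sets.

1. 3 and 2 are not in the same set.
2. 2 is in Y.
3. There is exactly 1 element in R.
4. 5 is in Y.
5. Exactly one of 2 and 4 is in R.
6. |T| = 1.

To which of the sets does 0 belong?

From (2): 2 ∈ Y.
From (4): 5 ∈ Y.
(1): 3 ∉ Y.
(5) (exactly one): 4 ∈ R.
(3): R already has 1, so the rest are out.
Only one set left: 3 ∈ T.
(6): T already has 1, so the rest are out.
Only one set left: 0 ∈ Y.
Only one set left: 1 ∈ Y.

0: Y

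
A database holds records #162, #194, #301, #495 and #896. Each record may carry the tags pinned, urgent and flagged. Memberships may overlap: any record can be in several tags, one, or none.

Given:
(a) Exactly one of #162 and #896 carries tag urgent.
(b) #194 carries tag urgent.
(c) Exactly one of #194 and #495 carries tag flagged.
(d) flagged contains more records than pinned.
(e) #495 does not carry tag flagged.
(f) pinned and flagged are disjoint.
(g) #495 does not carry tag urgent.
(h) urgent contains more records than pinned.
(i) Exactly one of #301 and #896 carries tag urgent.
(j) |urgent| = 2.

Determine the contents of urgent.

urgent = {#194, #896}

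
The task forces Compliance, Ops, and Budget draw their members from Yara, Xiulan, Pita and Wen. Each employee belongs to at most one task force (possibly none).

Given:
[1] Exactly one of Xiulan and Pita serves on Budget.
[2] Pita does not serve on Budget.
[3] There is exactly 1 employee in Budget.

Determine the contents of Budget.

Budget = {Xiulan}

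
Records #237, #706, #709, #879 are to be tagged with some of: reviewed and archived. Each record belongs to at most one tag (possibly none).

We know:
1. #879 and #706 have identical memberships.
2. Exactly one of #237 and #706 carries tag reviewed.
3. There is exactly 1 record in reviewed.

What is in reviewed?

reviewed = {#237}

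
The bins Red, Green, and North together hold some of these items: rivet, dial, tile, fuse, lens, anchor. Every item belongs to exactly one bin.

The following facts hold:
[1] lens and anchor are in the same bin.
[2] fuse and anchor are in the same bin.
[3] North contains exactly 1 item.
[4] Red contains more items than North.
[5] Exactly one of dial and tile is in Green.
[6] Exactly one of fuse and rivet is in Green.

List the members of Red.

Red = {anchor, fuse, lens}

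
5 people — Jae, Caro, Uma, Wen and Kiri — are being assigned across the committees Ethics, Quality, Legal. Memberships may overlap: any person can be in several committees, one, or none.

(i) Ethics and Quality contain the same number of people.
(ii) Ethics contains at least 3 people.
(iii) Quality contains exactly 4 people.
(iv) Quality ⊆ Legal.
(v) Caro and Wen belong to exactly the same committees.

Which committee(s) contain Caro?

Caro: Ethics, Legal, Quality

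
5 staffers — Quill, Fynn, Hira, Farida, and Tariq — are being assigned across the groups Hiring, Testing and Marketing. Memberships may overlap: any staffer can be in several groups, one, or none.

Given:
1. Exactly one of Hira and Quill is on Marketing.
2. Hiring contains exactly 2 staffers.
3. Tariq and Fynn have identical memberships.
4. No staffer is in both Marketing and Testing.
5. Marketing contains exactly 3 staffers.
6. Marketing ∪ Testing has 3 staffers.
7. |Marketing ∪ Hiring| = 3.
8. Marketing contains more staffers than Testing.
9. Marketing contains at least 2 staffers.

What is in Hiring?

Hiring = {Fynn, Tariq}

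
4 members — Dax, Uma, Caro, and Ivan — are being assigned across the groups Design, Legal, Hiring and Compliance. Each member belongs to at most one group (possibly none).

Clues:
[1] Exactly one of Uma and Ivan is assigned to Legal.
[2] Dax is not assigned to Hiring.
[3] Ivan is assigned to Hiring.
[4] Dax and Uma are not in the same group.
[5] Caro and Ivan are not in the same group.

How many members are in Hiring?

1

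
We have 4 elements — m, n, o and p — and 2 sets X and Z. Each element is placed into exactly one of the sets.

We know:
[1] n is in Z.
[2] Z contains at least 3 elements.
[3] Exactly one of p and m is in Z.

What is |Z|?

From (1): n ∈ Z.
Suppose o ∈ X: no assignment then satisfies all the clues, so o ∉ X.

3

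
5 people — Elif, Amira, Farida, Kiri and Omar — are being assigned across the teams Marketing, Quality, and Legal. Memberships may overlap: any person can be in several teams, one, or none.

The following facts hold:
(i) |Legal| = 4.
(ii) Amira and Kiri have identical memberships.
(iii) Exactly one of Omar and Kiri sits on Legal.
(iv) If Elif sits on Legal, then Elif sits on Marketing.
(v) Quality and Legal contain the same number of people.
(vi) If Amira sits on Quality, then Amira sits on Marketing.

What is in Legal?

Legal = {Amira, Elif, Farida, Kiri}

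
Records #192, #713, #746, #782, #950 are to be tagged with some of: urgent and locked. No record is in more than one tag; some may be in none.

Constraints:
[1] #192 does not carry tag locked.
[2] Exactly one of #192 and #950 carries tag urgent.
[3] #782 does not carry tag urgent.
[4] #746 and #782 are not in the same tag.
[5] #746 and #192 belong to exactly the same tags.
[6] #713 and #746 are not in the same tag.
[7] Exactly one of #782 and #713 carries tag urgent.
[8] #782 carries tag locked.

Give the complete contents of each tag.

urgent = {#713, #950}; locked = {#782}

From (1): #192 ∉ locked.
From (3): #782 ∉ urgent.
From (8): #782 ∈ locked.
(4): #746 ∉ locked.
(7) (exactly one): #713 ∈ urgent.
(6): #746 ∉ urgent.
(5): #192 matches #746: #192 ∉ urgent.
(2) (exactly one): #950 ∈ urgent.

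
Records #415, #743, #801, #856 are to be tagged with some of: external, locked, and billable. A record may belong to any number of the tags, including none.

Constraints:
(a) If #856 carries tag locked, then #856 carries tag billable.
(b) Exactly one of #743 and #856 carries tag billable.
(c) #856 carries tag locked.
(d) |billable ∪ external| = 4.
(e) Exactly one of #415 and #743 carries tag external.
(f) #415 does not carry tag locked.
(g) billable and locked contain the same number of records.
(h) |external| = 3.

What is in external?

external = {#743, #801, #856}

From (c): #856 ∈ locked.
From (f): #415 ∉ locked.
(a): #856 ∈ billable.
(b) (exactly one): #743 ∉ billable.
Suppose #415 ∈ external: no assignment then satisfies all the clues, so #415 ∉ external.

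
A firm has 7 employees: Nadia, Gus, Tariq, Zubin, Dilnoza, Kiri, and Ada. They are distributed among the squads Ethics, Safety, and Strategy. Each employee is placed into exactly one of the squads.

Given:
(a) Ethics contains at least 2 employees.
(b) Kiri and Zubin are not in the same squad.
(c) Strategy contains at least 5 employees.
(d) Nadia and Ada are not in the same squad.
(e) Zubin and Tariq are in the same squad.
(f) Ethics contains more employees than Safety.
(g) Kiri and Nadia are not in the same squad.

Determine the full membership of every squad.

Ethics = {Ada, Kiri}; Safety = {}; Strategy = {Dilnoza, Gus, Nadia, Tariq, Zubin}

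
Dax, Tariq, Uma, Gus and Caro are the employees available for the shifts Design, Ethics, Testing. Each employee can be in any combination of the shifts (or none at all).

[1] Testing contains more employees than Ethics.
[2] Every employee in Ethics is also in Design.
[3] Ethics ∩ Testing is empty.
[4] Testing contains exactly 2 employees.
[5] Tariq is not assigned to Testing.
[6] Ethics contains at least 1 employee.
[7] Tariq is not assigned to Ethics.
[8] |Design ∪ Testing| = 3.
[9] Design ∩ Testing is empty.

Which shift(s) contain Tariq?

Tariq: none

From (5): Tariq ∉ Testing.
From (7): Tariq ∉ Ethics.
Suppose Tariq ∈ Design: no assignment then satisfies all the clues, so Tariq ∉ Design.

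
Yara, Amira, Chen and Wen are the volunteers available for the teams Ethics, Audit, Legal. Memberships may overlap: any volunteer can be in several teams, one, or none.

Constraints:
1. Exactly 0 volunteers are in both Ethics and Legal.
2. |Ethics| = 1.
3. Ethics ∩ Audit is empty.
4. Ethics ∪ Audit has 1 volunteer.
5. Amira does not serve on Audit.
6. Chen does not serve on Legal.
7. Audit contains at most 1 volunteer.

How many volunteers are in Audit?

0

From (5): Amira ∉ Audit.
From (6): Chen ∉ Legal.
Suppose Yara ∈ Audit: no assignment then satisfies all the clues, so Yara ∉ Audit.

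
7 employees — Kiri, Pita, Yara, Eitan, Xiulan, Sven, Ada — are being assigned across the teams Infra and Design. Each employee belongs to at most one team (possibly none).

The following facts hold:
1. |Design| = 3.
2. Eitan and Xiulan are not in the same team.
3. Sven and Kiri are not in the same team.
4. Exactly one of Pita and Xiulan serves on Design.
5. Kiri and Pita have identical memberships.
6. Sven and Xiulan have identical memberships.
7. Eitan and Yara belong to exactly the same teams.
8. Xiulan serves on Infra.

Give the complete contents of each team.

From (8): Xiulan ∈ Infra.
(2): Eitan ∉ Infra.
(4) (exactly one): Pita ∈ Design.
(5): Kiri matches Pita: Kiri ∉ Infra.
(5): Kiri matches Pita: Kiri ∈ Design.
(6): Sven matches Xiulan: Sven ∈ Infra.
(7): Yara matches Eitan: Yara ∉ Infra.
Suppose Yara ∈ Design: no assignment then satisfies all the clues, so Yara ∉ Design.

Infra = {Sven, Xiulan}; Design = {Ada, Kiri, Pita}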